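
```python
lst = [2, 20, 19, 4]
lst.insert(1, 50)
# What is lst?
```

[2, 50, 20, 19, 4]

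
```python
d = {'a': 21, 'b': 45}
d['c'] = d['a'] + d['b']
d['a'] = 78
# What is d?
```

After line 1: d = {'a': 21, 'b': 45}
After line 2 (d['c'] = 21 + 45): d = {'a': 21, 'b': 45, 'c': 66}
After line 3: d = {'a': 78, 'b': 45, 'c': 66}

{'a': 78, 'b': 45, 'c': 66}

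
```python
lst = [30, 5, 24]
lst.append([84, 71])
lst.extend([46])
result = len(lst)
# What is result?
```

After line 1: lst = [30, 5, 24]
After line 2 (append adds [84, 71] as single element): lst = [30, 5, 24, [84, 71]]
After line 3 (extend unpacks [46], adds 46): lst = [30, 5, 24, [84, 71], 46]
After line 4: result = len(lst) = 5

5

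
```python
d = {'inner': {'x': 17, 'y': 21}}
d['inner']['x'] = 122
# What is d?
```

After line 1: d = {'inner': {'x': 17, 'y': 21}}
After line 2 (inner x overwritten): d = {'inner': {'x': 122, 'y': 21}}

{'inner': {'x': 122, 'y': 21}}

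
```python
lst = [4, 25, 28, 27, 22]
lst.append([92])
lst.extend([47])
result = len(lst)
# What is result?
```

After line 1: lst = [4, 25, 28, 27, 22]
After line 2 (append adds [92] as single element): lst = [4, 25, 28, 27, 22, [92]]
After line 3 (extend unpacks [47], adds 47): lst = [4, 25, 28, 27, 22, [92], 47]
After line 4: result = len(lst) = 7

7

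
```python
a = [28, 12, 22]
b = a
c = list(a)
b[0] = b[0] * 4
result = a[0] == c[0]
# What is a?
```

After line 1: a = [28, 12, 22]
After line 2 (b = a, alias): a = [28, 12, 22], b = [28, 12, 22]
After line 3 (c = list(a) is a copy, new object): c = [28, 12, 22]
After line 4 (b[0] = 28 * 4 = 112; mutates shared a/b): a = b = [112, 12, 22], c = [28, 12, 22]
After line 5 (a[0] = 112, c[0] = 28; result = False)

[112, 12, 22]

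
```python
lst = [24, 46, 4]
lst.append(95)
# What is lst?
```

[24, 46, 4, 95]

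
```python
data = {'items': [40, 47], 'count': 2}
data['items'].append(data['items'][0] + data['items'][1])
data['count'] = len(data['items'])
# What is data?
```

After line 1: data = {'items': [40, 47], 'count': 2}
After line 2 (append 40 + 47 = 87): data = {'items': [40, 47, 87], 'count': 2}
After line 3 (count = len(items) = 3): data = {'items': [40, 47, 87], 'count': 3}

{'items': [40, 47, 87], 'count': 3}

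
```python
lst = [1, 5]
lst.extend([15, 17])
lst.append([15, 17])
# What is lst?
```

After line 1: lst = [1, 5]
After line 2 (extend unpacks [15, 17]): lst = [1, 5, 15, 17]
After line 3 (append adds [15, 17] as single element): lst = [1, 5, 15, 17, [15, 17]]

[1, 5, 15, 17, [15, 17]]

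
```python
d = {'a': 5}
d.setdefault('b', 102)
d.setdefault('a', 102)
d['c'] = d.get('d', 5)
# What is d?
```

After line 1: d = {'a': 5}
After line 2 (setdefault adds 'b'=102): d = {'a': 5, 'b': 102}
After line 3 (setdefault 'a' no-op, already exists): d = {'a': 5, 'b': 102}
After line 4 (get('d', 5) returns default since 'd' not in d): d = {'a': 5, 'b': 102, 'c': 5}

{'a': 5, 'b': 102, 'c': 5}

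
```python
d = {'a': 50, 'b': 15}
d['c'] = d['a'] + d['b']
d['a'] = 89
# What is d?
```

After line 1: d = {'a': 50, 'b': 15}
After line 2 (d['c'] = 50 + 15): d = {'a': 50, 'b': 15, 'c': 65}
After line 3: d = {'a': 89, 'b': 15, 'c': 65}

{'a': 89, 'b': 15, 'c': 65}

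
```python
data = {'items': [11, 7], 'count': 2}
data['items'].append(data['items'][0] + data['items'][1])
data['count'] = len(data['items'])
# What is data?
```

After line 1: data = {'items': [11, 7], 'count': 2}
After line 2 (append 11 + 7 = 18): data = {'items': [11, 7, 18], 'count': 2}
After line 3 (count = len(items) = 3): data = {'items': [11, 7, 18], 'count': 3}

{'items': [11, 7, 18], 'count': 3}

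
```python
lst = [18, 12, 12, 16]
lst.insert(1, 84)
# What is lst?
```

[18, 84, 12, 12, 16]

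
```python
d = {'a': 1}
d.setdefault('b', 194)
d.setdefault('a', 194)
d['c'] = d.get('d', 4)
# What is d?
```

After line 1: d = {'a': 1}
After line 2 (setdefault adds 'b'=194): d = {'a': 1, 'b': 194}
After line 3 (setdefault 'a' no-op, already exists): d = {'a': 1, 'b': 194}
After line 4 (get('d', 4) returns default since 'd' not in d): d = {'a': 1, 'b': 194, 'c': 4}

{'a': 1, 'b': 194, 'c': 4}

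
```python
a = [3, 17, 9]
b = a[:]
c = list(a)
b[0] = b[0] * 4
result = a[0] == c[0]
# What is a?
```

After line 1: a = [3, 17, 9]
After line 2 (b = a[:], copy): a = [3, 17, 9], b = [3, 17, 9]
After line 3 (c = list(a) is a copy, new object): c = [3, 17, 9]
After line 4 (b[0] = 3 * 4 = 12; only b mutates (copy)): a = [3, 17, 9], b = [12, 17, 9], c = [3, 17, 9]
After line 5 (a[0] = 3, c[0] = 3; result = True)

[3, 17, 9]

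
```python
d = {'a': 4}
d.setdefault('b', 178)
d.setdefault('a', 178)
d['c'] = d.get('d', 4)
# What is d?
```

After line 1: d = {'a': 4}
After line 2 (setdefault adds 'b'=178): d = {'a': 4, 'b': 178}
After line 3 (setdefault 'a' no-op, already exists): d = {'a': 4, 'b': 178}
After line 4 (get('d', 4) returns default since 'd' not in d): d = {'a': 4, 'b': 178, 'c': 4}

{'a': 4, 'b': 178, 'c': 4}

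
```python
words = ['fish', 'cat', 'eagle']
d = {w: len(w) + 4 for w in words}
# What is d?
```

{'fish': 8, 'cat': 7, 'eagle': 9}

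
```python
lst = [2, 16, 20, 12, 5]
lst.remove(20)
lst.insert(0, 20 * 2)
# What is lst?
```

After line 1: lst = [2, 16, 20, 12, 5]
After line 2 (remove first 20): lst = [2, 16, 12, 5]
After line 3 (insert 40 at index 0): lst = [40, 2, 16, 12, 5]

[40, 2, 16, 12, 5]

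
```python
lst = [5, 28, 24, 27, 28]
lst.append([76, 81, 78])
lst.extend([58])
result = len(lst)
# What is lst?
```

After line 1: lst = [5, 28, 24, 27, 28]
After line 2 (append adds [76, 81, 78] as single element): lst = [5, 28, 24, 27, 28, [76, 81, 78]]
After line 3 (extend unpacks [58], adds 58): lst = [5, 28, 24, 27, 28, [76, 81, 78], 58]
After line 4: result = len(lst) = 7

[5, 28, 24, 27, 28, [76, 81, 78], 58]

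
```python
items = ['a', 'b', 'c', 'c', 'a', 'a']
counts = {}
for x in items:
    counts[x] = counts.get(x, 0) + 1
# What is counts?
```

Initial: counts = {}, items = ['a', 'b', 'c', 'c', 'a', 'a']
See 'a': counts = {'a': 1}
See 'b': counts = {'a': 1, 'b': 1}
See 'c': counts = {'a': 1, 'b': 1, 'c': 1}
See 'c': counts = {'a': 1, 'b': 1, 'c': 2}
See 'a': counts = {'a': 2, 'b': 1, 'c': 2}
See 'a': counts = {'a': 3, 'b': 1, 'c': 2}

{'a': 3, 'b': 1, 'c': 2}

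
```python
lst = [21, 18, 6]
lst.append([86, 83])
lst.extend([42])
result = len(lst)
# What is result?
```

After line 1: lst = [21, 18, 6]
After line 2 (append adds [86, 83] as single element): lst = [21, 18, 6, [86, 83]]
After line 3 (extend unpacks [42], adds 42): lst = [21, 18, 6, [86, 83], 42]
After line 4: result = len(lst) = 5

5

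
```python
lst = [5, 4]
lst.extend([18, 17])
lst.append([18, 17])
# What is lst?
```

After line 1: lst = [5, 4]
After line 2 (extend unpacks [18, 17]): lst = [5, 4, 18, 17]
After line 3 (append adds [18, 17] as single element): lst = [5, 4, 18, 17, [18, 17]]

[5, 4, 18, 17, [18, 17]]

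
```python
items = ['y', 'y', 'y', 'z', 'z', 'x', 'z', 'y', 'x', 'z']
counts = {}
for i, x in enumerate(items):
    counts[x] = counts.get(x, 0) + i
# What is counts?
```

Initial: counts = {}, items = ['y', 'y', 'y', 'z', 'z', 'x', 'z', 'y', 'x', 'z']
i=0, x='y': counts = {'y': 0}
i=1, x='y': counts = {'y': 1}
i=2, x='y': counts = {'y': 3}
i=3, x='z': counts = {'y': 3, 'z': 3}
i=4, x='z': counts = {'y': 3, 'z': 7}
i=5, x='x': counts = {'y': 3, 'z': 7, 'x': 5}
i=6, x='z': counts = {'y': 3, 'z': 13, 'x': 5}
i=7, x='y': counts = {'y': 10, 'z': 13, 'x': 5}
i=8, x='x': counts = {'y': 10, 'z': 13, 'x': 13}
i=9, x='z': counts = {'y': 10, 'z': 22, 'x': 13}

{'y': 10, 'z': 22, 'x': 13}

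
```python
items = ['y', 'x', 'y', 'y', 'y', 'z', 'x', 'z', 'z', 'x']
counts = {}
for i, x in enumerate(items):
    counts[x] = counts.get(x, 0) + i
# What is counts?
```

Initial: counts = {}, items = ['y', 'x', 'y', 'y', 'y', 'z', 'x', 'z', 'z', 'x']
i=0, x='y': counts = {'y': 0}
i=1, x='x': counts = {'y': 0, 'x': 1}
i=2, x='y': counts = {'y': 2, 'x': 1}
i=3, x='y': counts = {'y': 5, 'x': 1}
i=4, x='y': counts = {'y': 9, 'x': 1}
i=5, x='z': counts = {'y': 9, 'x': 1, 'z': 5}
i=6, x='x': counts = {'y': 9, 'x': 7, 'z': 5}
i=7, x='z': counts = {'y': 9, 'x': 7, 'z': 12}
i=8, x='z': counts = {'y': 9, 'x': 7, 'z': 20}
i=9, x='x': counts = {'y': 9, 'x': 16, 'z': 20}

{'y': 9, 'x': 16, 'z': 20}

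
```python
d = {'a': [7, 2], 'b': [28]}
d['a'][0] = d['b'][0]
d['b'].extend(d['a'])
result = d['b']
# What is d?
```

After line 1: d = {'a': [7, 2], 'b': [28]}
After line 2 (a[0] = b[0] = 28): d = {'a': [28, 2], 'b': [28]}
After line 3 (b.extend(a) appends [28, 2]): d = {'a': [28, 2], 'b': [28, 28, 2]}
After line 4: result = d['b'] = [28, 28, 2]

{'a': [28, 2], 'b': [28, 28, 2]}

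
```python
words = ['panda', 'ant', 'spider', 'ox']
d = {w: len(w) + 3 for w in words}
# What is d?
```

{'panda': 8, 'ant': 6, 'spider': 9, 'ox': 5}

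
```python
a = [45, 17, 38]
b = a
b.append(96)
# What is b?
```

After line 1: a = [45, 17, 38]
After line 2 (b = a is an alias, same object): a = [45, 17, 38], b = [45, 17, 38]
After line 3 (b.append mutates the shared list): a = [45, 17, 38, 96], b = [45, 17, 38, 96]

[45, 17, 38, 96]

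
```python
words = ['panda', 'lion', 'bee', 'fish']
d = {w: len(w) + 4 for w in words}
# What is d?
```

{'panda': 9, 'lion': 8, 'bee': 7, 'fish': 8}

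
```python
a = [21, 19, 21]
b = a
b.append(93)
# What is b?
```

After line 1: a = [21, 19, 21]
After line 2 (b = a is an alias, same object): a = [21, 19, 21], b = [21, 19, 21]
After line 3 (b.append mutates the shared list): a = [21, 19, 21, 93], b = [21, 19, 21, 93]

[21, 19, 21, 93]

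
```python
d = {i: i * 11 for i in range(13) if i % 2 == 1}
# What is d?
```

{1: 11, 3: 33, 5: 55, 7: 77, 9: 99, 11: 121}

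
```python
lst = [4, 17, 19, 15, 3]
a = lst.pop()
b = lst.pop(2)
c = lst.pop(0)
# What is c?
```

After line 1: lst = [4, 17, 19, 15, 3]
After line 2 (pop() -> a = 3): lst = [4, 17, 19, 15]
After line 3 (pop(2) -> b = 19): lst = [4, 17, 15]
After line 4 (pop(0) -> c = 4): lst = [17, 15]

4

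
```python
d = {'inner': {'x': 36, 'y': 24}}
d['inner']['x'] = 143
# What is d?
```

After line 1: d = {'inner': {'x': 36, 'y': 24}}
After line 2 (inner x overwritten): d = {'inner': {'x': 143, 'y': 24}}

{'inner': {'x': 143, 'y': 24}}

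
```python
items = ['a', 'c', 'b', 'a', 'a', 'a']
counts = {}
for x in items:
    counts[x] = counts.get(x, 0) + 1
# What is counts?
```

Initial: counts = {}, items = ['a', 'c', 'b', 'a', 'a', 'a']
See 'a': counts = {'a': 1}
See 'c': counts = {'a': 1, 'c': 1}
See 'b': counts = {'a': 1, 'c': 1, 'b': 1}
See 'a': counts = {'a': 2, 'c': 1, 'b': 1}
See 'a': counts = {'a': 3, 'c': 1, 'b': 1}
See 'a': counts = {'a': 4, 'c': 1, 'b': 1}

{'a': 4, 'c': 1, 'b': 1}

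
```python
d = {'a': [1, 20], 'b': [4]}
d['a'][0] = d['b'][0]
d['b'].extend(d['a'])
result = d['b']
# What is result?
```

After line 1: d = {'a': [1, 20], 'b': [4]}
After line 2 (a[0] = b[0] = 4): d = {'a': [4, 20], 'b': [4]}
After line 3 (b.extend(a) appends [4, 20]): d = {'a': [4, 20], 'b': [4, 4, 20]}
After line 4: result = d['b'] = [4, 4, 20]

[4, 4, 20]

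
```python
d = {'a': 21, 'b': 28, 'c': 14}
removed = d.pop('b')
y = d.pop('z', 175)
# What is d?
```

After line 1: d = {'a': 21, 'b': 28, 'c': 14}
After line 2 (pop 'b' returns 28): d = {'a': 21, 'c': 14}, removed = 28
After line 3 (pop 'z' missing, returns default 175): d = {'a': 21, 'c': 14}, y = 175

{'a': 21, 'c': 14}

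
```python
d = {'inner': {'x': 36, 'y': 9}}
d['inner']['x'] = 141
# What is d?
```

After line 1: d = {'inner': {'x': 36, 'y': 9}}
After line 2 (inner x overwritten): d = {'inner': {'x': 141, 'y': 9}}

{'inner': {'x': 141, 'y': 9}}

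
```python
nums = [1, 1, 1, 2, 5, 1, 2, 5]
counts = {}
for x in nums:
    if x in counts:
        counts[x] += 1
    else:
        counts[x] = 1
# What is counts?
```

Initial: counts = {}, nums = [1, 1, 1, 2, 5, 1, 2, 5]
See 1: counts = {1: 1}
See 1: counts = {1: 2}
See 1: counts = {1: 3}
See 2: counts = {1: 3, 2: 1}
See 5: counts = {1: 3, 2: 1, 5: 1}
See 1: counts = {1: 4, 2: 1, 5: 1}
See 2: counts = {1: 4, 2: 2, 5: 1}
See 5: counts = {1: 4, 2: 2, 5: 2}

{1: 4, 2: 2, 5: 2}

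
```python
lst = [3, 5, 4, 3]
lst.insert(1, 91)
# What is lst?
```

[3, 91, 5, 4, 3]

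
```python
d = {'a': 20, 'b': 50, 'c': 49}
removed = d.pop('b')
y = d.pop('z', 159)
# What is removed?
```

After line 1: d = {'a': 20, 'b': 50, 'c': 49}
After line 2 (pop 'b' returns 50): d = {'a': 20, 'c': 49}, removed = 50
After line 3 (pop 'z' missing, returns default 159): d = {'a': 20, 'c': 49}, y = 159

50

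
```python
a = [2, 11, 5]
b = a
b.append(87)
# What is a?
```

After line 1: a = [2, 11, 5]
After line 2 (b = a is an alias, same object): a = [2, 11, 5], b = [2, 11, 5]
After line 3 (b.append mutates the shared list): a = [2, 11, 5, 87], b = [2, 11, 5, 87]

[2, 11, 5, 87]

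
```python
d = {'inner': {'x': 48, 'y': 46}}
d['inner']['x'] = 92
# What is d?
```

After line 1: d = {'inner': {'x': 48, 'y': 46}}
After line 2 (inner x overwritten): d = {'inner': {'x': 92, 'y': 46}}

{'inner': {'x': 92, 'y': 46}}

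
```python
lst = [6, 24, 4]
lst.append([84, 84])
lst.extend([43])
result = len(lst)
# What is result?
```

After line 1: lst = [6, 24, 4]
After line 2 (append adds [84, 84] as single element): lst = [6, 24, 4, [84, 84]]
After line 3 (extend unpacks [43], adds 43): lst = [6, 24, 4, [84, 84], 43]
After line 4: result = len(lst) = 5

5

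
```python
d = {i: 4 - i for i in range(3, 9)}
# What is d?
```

{3: 1, 4: 0, 5: -1, 6: -2, 7: -3, 8: -4}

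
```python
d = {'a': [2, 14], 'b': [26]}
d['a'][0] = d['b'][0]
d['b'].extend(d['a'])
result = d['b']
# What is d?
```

After line 1: d = {'a': [2, 14], 'b': [26]}
After line 2 (a[0] = b[0] = 26): d = {'a': [26, 14], 'b': [26]}
After line 3 (b.extend(a) appends [26, 14]): d = {'a': [26, 14], 'b': [26, 26, 14]}
After line 4: result = d['b'] = [26, 26, 14]

{'a': [26, 14], 'b': [26, 26, 14]}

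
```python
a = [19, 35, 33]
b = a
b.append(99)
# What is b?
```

After line 1: a = [19, 35, 33]
After line 2 (b = a is an alias, same object): a = [19, 35, 33], b = [19, 35, 33]
After line 3 (b.append mutates the shared list): a = [19, 35, 33, 99], b = [19, 35, 33, 99]

[19, 35, 33, 99]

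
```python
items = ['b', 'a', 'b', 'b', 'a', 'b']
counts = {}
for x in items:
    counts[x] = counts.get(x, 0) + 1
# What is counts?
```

Initial: counts = {}, items = ['b', 'a', 'b', 'b', 'a', 'b']
See 'b': counts = {'b': 1}
See 'a': counts = {'b': 1, 'a': 1}
See 'b': counts = {'b': 2, 'a': 1}
See 'b': counts = {'b': 3, 'a': 1}
See 'a': counts = {'b': 3, 'a': 2}
See 'b': counts = {'b': 4, 'a': 2}

{'b': 4, 'a': 2}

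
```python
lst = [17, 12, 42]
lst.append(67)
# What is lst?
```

[17, 12, 42, 67]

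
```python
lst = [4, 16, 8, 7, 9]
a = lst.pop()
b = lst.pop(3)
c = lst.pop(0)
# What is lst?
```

After line 1: lst = [4, 16, 8, 7, 9]
After line 2 (pop() -> a = 9): lst = [4, 16, 8, 7]
After line 3 (pop(3) -> b = 7): lst = [4, 16, 8]
After line 4 (pop(0) -> c = 4): lst = [16, 8]

[16, 8]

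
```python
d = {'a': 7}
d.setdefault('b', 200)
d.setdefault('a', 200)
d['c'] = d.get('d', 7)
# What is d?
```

After line 1: d = {'a': 7}
After line 2 (setdefault adds 'b'=200): d = {'a': 7, 'b': 200}
After line 3 (setdefault 'a' no-op, already exists): d = {'a': 7, 'b': 200}
After line 4 (get('d', 7) returns default since 'd' not in d): d = {'a': 7, 'b': 200, 'c': 7}

{'a': 7, 'b': 200, 'c': 7}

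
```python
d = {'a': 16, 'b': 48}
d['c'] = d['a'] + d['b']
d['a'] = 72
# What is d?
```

After line 1: d = {'a': 16, 'b': 48}
After line 2 (d['c'] = 16 + 48): d = {'a': 16, 'b': 48, 'c': 64}
After line 3: d = {'a': 72, 'b': 48, 'c': 64}

{'a': 72, 'b': 48, 'c': 64}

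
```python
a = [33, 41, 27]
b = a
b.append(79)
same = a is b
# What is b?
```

After line 1: a = [33, 41, 27]
After line 2 (b = a is an alias, same object): a = [33, 41, 27], b = [33, 41, 27]
After line 3 (b.append mutates the shared list): a = [33, 41, 27, 79], b = [33, 41, 27, 79]
After line 4 (same = a is b; same object -> True): same = True

[33, 41, 27, 79]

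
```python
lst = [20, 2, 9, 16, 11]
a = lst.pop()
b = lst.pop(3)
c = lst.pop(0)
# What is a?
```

After line 1: lst = [20, 2, 9, 16, 11]
After line 2 (pop() -> a = 11): lst = [20, 2, 9, 16]
After line 3 (pop(3) -> b = 16): lst = [20, 2, 9]
After line 4 (pop(0) -> c = 20): lst = [2, 9]

11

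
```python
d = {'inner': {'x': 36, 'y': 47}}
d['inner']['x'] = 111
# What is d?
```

After line 1: d = {'inner': {'x': 36, 'y': 47}}
After line 2 (inner x overwritten): d = {'inner': {'x': 111, 'y': 47}}

{'inner': {'x': 111, 'y': 47}}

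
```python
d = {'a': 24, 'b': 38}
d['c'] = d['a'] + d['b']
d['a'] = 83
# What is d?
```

After line 1: d = {'a': 24, 'b': 38}
After line 2 (d['c'] = 24 + 38): d = {'a': 24, 'b': 38, 'c': 62}
After line 3: d = {'a': 83, 'b': 38, 'c': 62}

{'a': 83, 'b': 38, 'c': 62}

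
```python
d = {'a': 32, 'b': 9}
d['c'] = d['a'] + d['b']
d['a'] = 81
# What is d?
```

After line 1: d = {'a': 32, 'b': 9}
After line 2 (d['c'] = 32 + 9): d = {'a': 32, 'b': 9, 'c': 41}
After line 3: d = {'a': 81, 'b': 9, 'c': 41}

{'a': 81, 'b': 9, 'c': 41}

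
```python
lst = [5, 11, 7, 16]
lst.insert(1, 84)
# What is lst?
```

[5, 84, 11, 7, 16]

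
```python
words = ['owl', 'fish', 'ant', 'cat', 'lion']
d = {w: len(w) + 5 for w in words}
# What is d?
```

{'owl': 8, 'fish': 9, 'ant': 8, 'cat': 8, 'lion': 9}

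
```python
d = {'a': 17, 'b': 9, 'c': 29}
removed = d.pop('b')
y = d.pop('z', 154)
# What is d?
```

After line 1: d = {'a': 17, 'b': 9, 'c': 29}
After line 2 (pop 'b' returns 9): d = {'a': 17, 'c': 29}, removed = 9
After line 3 (pop 'z' missing, returns default 154): d = {'a': 17, 'c': 29}, y = 154

{'a': 17, 'c': 29}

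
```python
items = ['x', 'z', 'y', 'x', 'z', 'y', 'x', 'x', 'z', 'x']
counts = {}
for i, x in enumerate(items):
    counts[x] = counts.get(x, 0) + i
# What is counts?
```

Initial: counts = {}, items = ['x', 'z', 'y', 'x', 'z', 'y', 'x', 'x', 'z', 'x']
i=0, x='x': counts = {'x': 0}
i=1, x='z': counts = {'x': 0, 'z': 1}
i=2, x='y': counts = {'x': 0, 'z': 1, 'y': 2}
i=3, x='x': counts = {'x': 3, 'z': 1, 'y': 2}
i=4, x='z': counts = {'x': 3, 'z': 5, 'y': 2}
i=5, x='y': counts = {'x': 3, 'z': 5, 'y': 7}
i=6, x='x': counts = {'x': 9, 'z': 5, 'y': 7}
i=7, x='x': counts = {'x': 16, 'z': 5, 'y': 7}
i=8, x='z': counts = {'x': 16, 'z': 13, 'y': 7}
i=9, x='x': counts = {'x': 25, 'z': 13, 'y': 7}

{'x': 25, 'z': 13, 'y': 7}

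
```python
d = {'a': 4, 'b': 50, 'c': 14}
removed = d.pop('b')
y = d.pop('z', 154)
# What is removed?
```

After line 1: d = {'a': 4, 'b': 50, 'c': 14}
After line 2 (pop 'b' returns 50): d = {'a': 4, 'c': 14}, removed = 50
After line 3 (pop 'z' missing, returns default 154): d = {'a': 4, 'c': 14}, y = 154

50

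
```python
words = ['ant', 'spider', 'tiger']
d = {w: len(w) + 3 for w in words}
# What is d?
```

{'ant': 6, 'spider': 9, 'tiger': 8}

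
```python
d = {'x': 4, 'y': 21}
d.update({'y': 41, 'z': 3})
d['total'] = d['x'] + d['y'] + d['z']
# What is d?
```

After line 1: d = {'x': 4, 'y': 21}
After line 2 (y overwritten, z added): d = {'x': 4, 'y': 41, 'z': 3}
After line 3 (total = 4 + 41 + 3 = 48): d = {'x': 4, 'y': 41, 'z': 3, 'total': 48}

{'x': 4, 'y': 41, 'z': 3, 'total': 48}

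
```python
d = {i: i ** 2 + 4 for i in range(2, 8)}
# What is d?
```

{2: 8, 3: 13, 4: 20, 5: 29, 6: 40, 7: 53}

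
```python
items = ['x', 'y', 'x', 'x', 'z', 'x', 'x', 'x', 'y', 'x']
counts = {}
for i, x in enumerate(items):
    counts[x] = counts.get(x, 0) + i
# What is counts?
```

Initial: counts = {}, items = ['x', 'y', 'x', 'x', 'z', 'x', 'x', 'x', 'y', 'x']
i=0, x='x': counts = {'x': 0}
i=1, x='y': counts = {'x': 0, 'y': 1}
i=2, x='x': counts = {'x': 2, 'y': 1}
i=3, x='x': counts = {'x': 5, 'y': 1}
i=4, x='z': counts = {'x': 5, 'y': 1, 'z': 4}
i=5, x='x': counts = {'x': 10, 'y': 1, 'z': 4}
i=6, x='x': counts = {'x': 16, 'y': 1, 'z': 4}
i=7, x='x': counts = {'x': 23, 'y': 1, 'z': 4}
i=8, x='y': counts = {'x': 23, 'y': 9, 'z': 4}
i=9, x='x': counts = {'x': 32, 'y': 9, 'z': 4}

{'x': 32, 'y': 9, 'z': 4}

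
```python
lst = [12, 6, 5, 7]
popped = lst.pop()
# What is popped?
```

7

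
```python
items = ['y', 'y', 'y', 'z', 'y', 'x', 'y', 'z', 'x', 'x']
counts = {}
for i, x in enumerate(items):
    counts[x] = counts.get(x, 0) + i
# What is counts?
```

Initial: counts = {}, items = ['y', 'y', 'y', 'z', 'y', 'x', 'y', 'z', 'x', 'x']
i=0, x='y': counts = {'y': 0}
i=1, x='y': counts = {'y': 1}
i=2, x='y': counts = {'y': 3}
i=3, x='z': counts = {'y': 3, 'z': 3}
i=4, x='y': counts = {'y': 7, 'z': 3}
i=5, x='x': counts = {'y': 7, 'z': 3, 'x': 5}
i=6, x='y': counts = {'y': 13, 'z': 3, 'x': 5}
i=7, x='z': counts = {'y': 13, 'z': 10, 'x': 5}
i=8, x='x': counts = {'y': 13, 'z': 10, 'x': 13}
i=9, x='x': counts = {'y': 13, 'z': 10, 'x': 22}

{'y': 13, 'z': 10, 'x': 22}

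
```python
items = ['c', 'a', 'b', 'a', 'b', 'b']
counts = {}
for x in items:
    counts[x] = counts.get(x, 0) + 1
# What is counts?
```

Initial: counts = {}, items = ['c', 'a', 'b', 'a', 'b', 'b']
See 'c': counts = {'c': 1}
See 'a': counts = {'c': 1, 'a': 1}
See 'b': counts = {'c': 1, 'a': 1, 'b': 1}
See 'a': counts = {'c': 1, 'a': 2, 'b': 1}
See 'b': counts = {'c': 1, 'a': 2, 'b': 2}
See 'b': counts = {'c': 1, 'a': 2, 'b': 3}

{'c': 1, 'a': 2, 'b': 3}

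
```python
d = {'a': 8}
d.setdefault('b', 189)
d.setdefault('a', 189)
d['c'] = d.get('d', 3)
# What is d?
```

After line 1: d = {'a': 8}
After line 2 (setdefault adds 'b'=189): d = {'a': 8, 'b': 189}
After line 3 (setdefault 'a' no-op, already exists): d = {'a': 8, 'b': 189}
After line 4 (get('d', 3) returns default since 'd' not in d): d = {'a': 8, 'b': 189, 'c': 3}

{'a': 8, 'b': 189, 'c': 3}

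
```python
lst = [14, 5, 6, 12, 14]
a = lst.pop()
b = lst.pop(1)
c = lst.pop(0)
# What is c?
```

After line 1: lst = [14, 5, 6, 12, 14]
After line 2 (pop() -> a = 14): lst = [14, 5, 6, 12]
After line 3 (pop(1) -> b = 5): lst = [14, 6, 12]
After line 4 (pop(0) -> c = 14): lst = [6, 12]

14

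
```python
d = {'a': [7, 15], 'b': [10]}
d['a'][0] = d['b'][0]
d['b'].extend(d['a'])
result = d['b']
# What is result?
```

After line 1: d = {'a': [7, 15], 'b': [10]}
After line 2 (a[0] = b[0] = 10): d = {'a': [10, 15], 'b': [10]}
After line 3 (b.extend(a) appends [10, 15]): d = {'a': [10, 15], 'b': [10, 10, 15]}
After line 4: result = d['b'] = [10, 10, 15]

[10, 10, 15]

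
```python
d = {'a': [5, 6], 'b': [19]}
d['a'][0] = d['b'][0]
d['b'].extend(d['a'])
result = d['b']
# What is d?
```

After line 1: d = {'a': [5, 6], 'b': [19]}
After line 2 (a[0] = b[0] = 19): d = {'a': [19, 6], 'b': [19]}
After line 3 (b.extend(a) appends [19, 6]): d = {'a': [19, 6], 'b': [19, 19, 6]}
After line 4: result = d['b'] = [19, 19, 6]

{'a': [19, 6], 'b': [19, 19, 6]}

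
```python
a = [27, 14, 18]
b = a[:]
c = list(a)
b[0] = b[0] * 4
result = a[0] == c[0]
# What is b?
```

After line 1: a = [27, 14, 18]
After line 2 (b = a[:], copy): a = [27, 14, 18], b = [27, 14, 18]
After line 3 (c = list(a) is a copy, new object): c = [27, 14, 18]
After line 4 (b[0] = 27 * 4 = 108; only b mutates (copy)): a = [27, 14, 18], b = [108, 14, 18], c = [27, 14, 18]
After line 5 (a[0] = 27, c[0] = 27; result = True)

[108, 14, 18]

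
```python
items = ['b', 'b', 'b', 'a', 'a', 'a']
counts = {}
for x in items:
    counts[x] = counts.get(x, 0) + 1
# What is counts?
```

Initial: counts = {}, items = ['b', 'b', 'b', 'a', 'a', 'a']
See 'b': counts = {'b': 1}
See 'b': counts = {'b': 2}
See 'b': counts = {'b': 3}
See 'a': counts = {'b': 3, 'a': 1}
See 'a': counts = {'b': 3, 'a': 2}
See 'a': counts = {'b': 3, 'a': 3}

{'b': 3, 'a': 3}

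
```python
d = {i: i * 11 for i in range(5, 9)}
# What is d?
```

{5: 55, 6: 66, 7: 77, 8: 88}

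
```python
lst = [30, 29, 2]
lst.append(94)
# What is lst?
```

[30, 29, 2, 94]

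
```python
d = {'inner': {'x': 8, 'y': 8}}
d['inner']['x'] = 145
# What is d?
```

After line 1: d = {'inner': {'x': 8, 'y': 8}}
After line 2 (inner x overwritten): d = {'inner': {'x': 145, 'y': 8}}

{'inner': {'x': 145, 'y': 8}}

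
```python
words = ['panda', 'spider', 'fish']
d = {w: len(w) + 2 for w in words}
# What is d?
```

{'panda': 7, 'spider': 8, 'fish': 6}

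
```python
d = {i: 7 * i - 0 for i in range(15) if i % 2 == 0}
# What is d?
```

{0: 0, 2: 14, 4: 28, 6: 42, 8: 56, 10: 70, 12: 84, 14: 98}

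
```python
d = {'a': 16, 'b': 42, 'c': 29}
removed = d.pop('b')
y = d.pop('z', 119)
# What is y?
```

After line 1: d = {'a': 16, 'b': 42, 'c': 29}
After line 2 (pop 'b' returns 42): d = {'a': 16, 'c': 29}, removed = 42
After line 3 (pop 'z' missing, returns default 119): d = {'a': 16, 'c': 29}, y = 119

119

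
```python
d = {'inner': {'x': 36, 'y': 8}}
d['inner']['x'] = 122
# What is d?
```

After line 1: d = {'inner': {'x': 36, 'y': 8}}
After line 2 (inner x overwritten): d = {'inner': {'x': 122, 'y': 8}}

{'inner': {'x': 122, 'y': 8}}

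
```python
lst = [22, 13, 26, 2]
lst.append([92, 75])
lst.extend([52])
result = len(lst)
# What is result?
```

After line 1: lst = [22, 13, 26, 2]
After line 2 (append adds [92, 75] as single element): lst = [22, 13, 26, 2, [92, 75]]
After line 3 (extend unpacks [52], adds 52): lst = [22, 13, 26, 2, [92, 75], 52]
After line 4: result = len(lst) = 6

6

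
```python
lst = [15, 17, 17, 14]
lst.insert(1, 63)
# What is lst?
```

[15, 63, 17, 17, 14]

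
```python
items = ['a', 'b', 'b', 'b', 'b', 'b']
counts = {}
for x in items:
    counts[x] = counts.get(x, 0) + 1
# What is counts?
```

Initial: counts = {}, items = ['a', 'b', 'b', 'b', 'b', 'b']
See 'a': counts = {'a': 1}
See 'b': counts = {'a': 1, 'b': 1}
See 'b': counts = {'a': 1, 'b': 2}
See 'b': counts = {'a': 1, 'b': 3}
See 'b': counts = {'a': 1, 'b': 4}
See 'b': counts = {'a': 1, 'b': 5}

{'a': 1, 'b': 5}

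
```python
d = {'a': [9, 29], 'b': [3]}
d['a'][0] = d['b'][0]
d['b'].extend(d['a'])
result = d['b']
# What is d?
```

After line 1: d = {'a': [9, 29], 'b': [3]}
After line 2 (a[0] = b[0] = 3): d = {'a': [3, 29], 'b': [3]}
After line 3 (b.extend(a) appends [3, 29]): d = {'a': [3, 29], 'b': [3, 3, 29]}
After line 4: result = d['b'] = [3, 3, 29]

{'a': [3, 29], 'b': [3, 3, 29]}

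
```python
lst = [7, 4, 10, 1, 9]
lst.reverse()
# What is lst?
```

[9, 1, 10, 4, 7]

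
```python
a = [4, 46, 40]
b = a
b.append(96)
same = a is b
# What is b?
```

After line 1: a = [4, 46, 40]
After line 2 (b = a is an alias, same object): a = [4, 46, 40], b = [4, 46, 40]
After line 3 (b.append mutates the shared list): a = [4, 46, 40, 96], b = [4, 46, 40, 96]
After line 4 (same = a is b; same object -> True): same = True

[4, 46, 40, 96]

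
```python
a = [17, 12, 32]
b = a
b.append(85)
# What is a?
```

After line 1: a = [17, 12, 32]
After line 2 (b = a is an alias, same object): a = [17, 12, 32], b = [17, 12, 32]
After line 3 (b.append mutates the shared list): a = [17, 12, 32, 85], b = [17, 12, 32, 85]

[17, 12, 32, 85]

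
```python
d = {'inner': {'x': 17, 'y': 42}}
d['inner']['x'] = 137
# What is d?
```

After line 1: d = {'inner': {'x': 17, 'y': 42}}
After line 2 (inner x overwritten): d = {'inner': {'x': 137, 'y': 42}}

{'inner': {'x': 137, 'y': 42}}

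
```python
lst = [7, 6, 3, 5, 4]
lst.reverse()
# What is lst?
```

[4, 5, 3, 6, 7]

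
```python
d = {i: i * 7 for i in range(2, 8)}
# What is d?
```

{2: 14, 3: 21, 4: 28, 5: 35, 6: 42, 7: 49}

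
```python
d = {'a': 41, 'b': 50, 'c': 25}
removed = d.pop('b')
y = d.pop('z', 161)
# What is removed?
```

After line 1: d = {'a': 41, 'b': 50, 'c': 25}
After line 2 (pop 'b' returns 50): d = {'a': 41, 'c': 25}, removed = 50
After line 3 (pop 'z' missing, returns default 161): d = {'a': 41, 'c': 25}, y = 161

50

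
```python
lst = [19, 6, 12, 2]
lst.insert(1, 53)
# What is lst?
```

[19, 53, 6, 12, 2]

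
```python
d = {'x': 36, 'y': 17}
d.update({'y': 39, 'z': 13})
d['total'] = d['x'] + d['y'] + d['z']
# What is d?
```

After line 1: d = {'x': 36, 'y': 17}
After line 2 (y overwritten, z added): d = {'x': 36, 'y': 39, 'z': 13}
After line 3 (total = 36 + 39 + 13 = 88): d = {'x': 36, 'y': 39, 'z': 13, 'total': 88}

{'x': 36, 'y': 39, 'z': 13, 'total': 88}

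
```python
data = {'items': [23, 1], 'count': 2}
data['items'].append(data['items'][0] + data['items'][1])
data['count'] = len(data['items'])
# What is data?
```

After line 1: data = {'items': [23, 1], 'count': 2}
After line 2 (append 23 + 1 = 24): data = {'items': [23, 1, 24], 'count': 2}
After line 3 (count = len(items) = 3): data = {'items': [23, 1, 24], 'count': 3}

{'items': [23, 1, 24], 'count': 3}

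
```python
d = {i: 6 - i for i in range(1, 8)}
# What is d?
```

{1: 5, 2: 4, 3: 3, 4: 2, 5: 1, 6: 0, 7: -1}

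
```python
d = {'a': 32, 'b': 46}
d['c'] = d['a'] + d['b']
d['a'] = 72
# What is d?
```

After line 1: d = {'a': 32, 'b': 46}
After line 2 (d['c'] = 32 + 46): d = {'a': 32, 'b': 46, 'c': 78}
After line 3: d = {'a': 72, 'b': 46, 'c': 78}

{'a': 72, 'b': 46, 'c': 78}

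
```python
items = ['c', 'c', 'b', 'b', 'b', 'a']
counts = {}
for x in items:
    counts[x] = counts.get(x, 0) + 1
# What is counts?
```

Initial: counts = {}, items = ['c', 'c', 'b', 'b', 'b', 'a']
See 'c': counts = {'c': 1}
See 'c': counts = {'c': 2}
See 'b': counts = {'c': 2, 'b': 1}
See 'b': counts = {'c': 2, 'b': 2}
See 'b': counts = {'c': 2, 'b': 3}
See 'a': counts = {'c': 2, 'b': 3, 'a': 1}

{'c': 2, 'b': 3, 'a': 1}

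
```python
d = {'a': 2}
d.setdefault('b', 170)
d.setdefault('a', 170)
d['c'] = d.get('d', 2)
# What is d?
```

After line 1: d = {'a': 2}
After line 2 (setdefault adds 'b'=170): d = {'a': 2, 'b': 170}
After line 3 (setdefault 'a' no-op, already exists): d = {'a': 2, 'b': 170}
After line 4 (get('d', 2) returns default since 'd' not in d): d = {'a': 2, 'b': 170, 'c': 2}

{'a': 2, 'b': 170, 'c': 2}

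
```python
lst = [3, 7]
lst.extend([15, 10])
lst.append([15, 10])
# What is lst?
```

After line 1: lst = [3, 7]
After line 2 (extend unpacks [15, 10]): lst = [3, 7, 15, 10]
After line 3 (append adds [15, 10] as single element): lst = [3, 7, 15, 10, [15, 10]]

[3, 7, 15, 10, [15, 10]]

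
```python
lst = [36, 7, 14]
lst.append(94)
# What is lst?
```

[36, 7, 14, 94]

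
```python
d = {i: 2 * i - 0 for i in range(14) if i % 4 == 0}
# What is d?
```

{0: 0, 4: 8, 8: 16, 12: 24}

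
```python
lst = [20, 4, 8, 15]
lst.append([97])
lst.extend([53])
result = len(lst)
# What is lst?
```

After line 1: lst = [20, 4, 8, 15]
After line 2 (append adds [97] as single element): lst = [20, 4, 8, 15, [97]]
After line 3 (extend unpacks [53], adds 53): lst = [20, 4, 8, 15, [97], 53]
After line 4: result = len(lst) = 6

[20, 4, 8, 15, [97], 53]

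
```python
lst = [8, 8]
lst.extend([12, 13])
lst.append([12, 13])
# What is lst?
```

After line 1: lst = [8, 8]
After line 2 (extend unpacks [12, 13]): lst = [8, 8, 12, 13]
After line 3 (append adds [12, 13] as single element): lst = [8, 8, 12, 13, [12, 13]]

[8, 8, 12, 13, [12, 13]]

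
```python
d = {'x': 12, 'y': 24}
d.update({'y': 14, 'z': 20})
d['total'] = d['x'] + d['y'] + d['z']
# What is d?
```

After line 1: d = {'x': 12, 'y': 24}
After line 2 (y overwritten, z added): d = {'x': 12, 'y': 14, 'z': 20}
After line 3 (total = 12 + 14 + 20 = 46): d = {'x': 12, 'y': 14, 'z': 20, 'total': 46}

{'x': 12, 'y': 14, 'z': 20, 'total': 46}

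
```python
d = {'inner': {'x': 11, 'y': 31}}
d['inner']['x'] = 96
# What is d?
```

After line 1: d = {'inner': {'x': 11, 'y': 31}}
After line 2 (inner x overwritten): d = {'inner': {'x': 96, 'y': 31}}

{'inner': {'x': 96, 'y': 31}}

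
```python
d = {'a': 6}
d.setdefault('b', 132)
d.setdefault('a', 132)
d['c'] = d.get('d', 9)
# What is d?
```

After line 1: d = {'a': 6}
After line 2 (setdefault adds 'b'=132): d = {'a': 6, 'b': 132}
After line 3 (setdefault 'a' no-op, already exists): d = {'a': 6, 'b': 132}
After line 4 (get('d', 9) returns default since 'd' not in d): d = {'a': 6, 'b': 132, 'c': 9}

{'a': 6, 'b': 132, 'c': 9}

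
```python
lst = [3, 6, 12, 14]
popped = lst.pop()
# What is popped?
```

14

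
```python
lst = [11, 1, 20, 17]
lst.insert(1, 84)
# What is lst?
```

[11, 84, 1, 20, 17]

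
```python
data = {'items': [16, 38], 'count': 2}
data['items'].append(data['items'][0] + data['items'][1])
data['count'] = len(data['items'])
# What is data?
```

After line 1: data = {'items': [16, 38], 'count': 2}
After line 2 (append 16 + 38 = 54): data = {'items': [16, 38, 54], 'count': 2}
After line 3 (count = len(items) = 3): data = {'items': [16, 38, 54], 'count': 3}

{'items': [16, 38, 54], 'count': 3}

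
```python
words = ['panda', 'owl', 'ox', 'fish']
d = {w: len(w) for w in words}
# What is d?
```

{'panda': 5, 'owl': 3, 'ox': 2, 'fish': 4}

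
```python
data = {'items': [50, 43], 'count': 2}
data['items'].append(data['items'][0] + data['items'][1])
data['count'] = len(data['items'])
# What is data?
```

After line 1: data = {'items': [50, 43], 'count': 2}
After line 2 (append 50 + 43 = 93): data = {'items': [50, 43, 93], 'count': 2}
After line 3 (count = len(items) = 3): data = {'items': [50, 43, 93], 'count': 3}

{'items': [50, 43, 93], 'count': 3}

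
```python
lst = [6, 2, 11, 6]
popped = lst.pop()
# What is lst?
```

[6, 2, 11]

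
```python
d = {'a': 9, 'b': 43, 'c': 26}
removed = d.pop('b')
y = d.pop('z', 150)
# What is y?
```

After line 1: d = {'a': 9, 'b': 43, 'c': 26}
After line 2 (pop 'b' returns 43): d = {'a': 9, 'c': 26}, removed = 43
After line 3 (pop 'z' missing, returns default 150): d = {'a': 9, 'c': 26}, y = 150

150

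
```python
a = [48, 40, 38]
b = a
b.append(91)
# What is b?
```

After line 1: a = [48, 40, 38]
After line 2 (b = a is an alias, same object): a = [48, 40, 38], b = [48, 40, 38]
After line 3 (b.append mutates the shared list): a = [48, 40, 38, 91], b = [48, 40, 38, 91]

[48, 40, 38, 91]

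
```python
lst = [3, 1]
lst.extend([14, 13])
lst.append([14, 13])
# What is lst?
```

After line 1: lst = [3, 1]
After line 2 (extend unpacks [14, 13]): lst = [3, 1, 14, 13]
After line 3 (append adds [14, 13] as single element): lst = [3, 1, 14, 13, [14, 13]]

[3, 1, 14, 13, [14, 13]]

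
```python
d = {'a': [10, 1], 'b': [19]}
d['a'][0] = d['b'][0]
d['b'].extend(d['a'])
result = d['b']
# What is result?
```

After line 1: d = {'a': [10, 1], 'b': [19]}
After line 2 (a[0] = b[0] = 19): d = {'a': [19, 1], 'b': [19]}
After line 3 (b.extend(a) appends [19, 1]): d = {'a': [19, 1], 'b': [19, 19, 1]}
After line 4: result = d['b'] = [19, 19, 1]

[19, 19, 1]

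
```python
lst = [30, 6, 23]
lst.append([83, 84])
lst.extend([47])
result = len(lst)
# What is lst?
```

After line 1: lst = [30, 6, 23]
After line 2 (append adds [83, 84] as single element): lst = [30, 6, 23, [83, 84]]
After line 3 (extend unpacks [47], adds 47): lst = [30, 6, 23, [83, 84], 47]
After line 4: result = len(lst) = 5

[30, 6, 23, [83, 84], 47]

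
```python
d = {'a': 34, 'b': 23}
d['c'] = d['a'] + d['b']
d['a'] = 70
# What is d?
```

After line 1: d = {'a': 34, 'b': 23}
After line 2 (d['c'] = 34 + 23): d = {'a': 34, 'b': 23, 'c': 57}
After line 3: d = {'a': 70, 'b': 23, 'c': 57}

{'a': 70, 'b': 23, 'c': 57}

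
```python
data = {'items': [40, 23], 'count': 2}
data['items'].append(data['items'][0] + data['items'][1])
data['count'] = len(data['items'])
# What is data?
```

After line 1: data = {'items': [40, 23], 'count': 2}
After line 2 (append 40 + 23 = 63): data = {'items': [40, 23, 63], 'count': 2}
After line 3 (count = len(items) = 3): data = {'items': [40, 23, 63], 'count': 3}

{'items': [40, 23, 63], 'count': 3}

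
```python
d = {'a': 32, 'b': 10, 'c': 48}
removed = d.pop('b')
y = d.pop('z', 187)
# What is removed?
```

After line 1: d = {'a': 32, 'b': 10, 'c': 48}
After line 2 (pop 'b' returns 10): d = {'a': 32, 'c': 48}, removed = 10
After line 3 (pop 'z' missing, returns default 187): d = {'a': 32, 'c': 48}, y = 187

10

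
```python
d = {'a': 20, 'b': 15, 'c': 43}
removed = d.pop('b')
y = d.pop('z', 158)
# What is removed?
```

After line 1: d = {'a': 20, 'b': 15, 'c': 43}
After line 2 (pop 'b' returns 15): d = {'a': 20, 'c': 43}, removed = 15
After line 3 (pop 'z' missing, returns default 158): d = {'a': 20, 'c': 43}, y = 158

15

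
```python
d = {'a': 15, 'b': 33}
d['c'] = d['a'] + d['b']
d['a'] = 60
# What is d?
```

After line 1: d = {'a': 15, 'b': 33}
After line 2 (d['c'] = 15 + 33): d = {'a': 15, 'b': 33, 'c': 48}
After line 3: d = {'a': 60, 'b': 33, 'c': 48}

{'a': 60, 'b': 33, 'c': 48}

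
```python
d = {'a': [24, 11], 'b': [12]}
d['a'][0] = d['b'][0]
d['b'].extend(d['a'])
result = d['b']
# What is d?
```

After line 1: d = {'a': [24, 11], 'b': [12]}
After line 2 (a[0] = b[0] = 12): d = {'a': [12, 11], 'b': [12]}
After line 3 (b.extend(a) appends [12, 11]): d = {'a': [12, 11], 'b': [12, 12, 11]}
After line 4: result = d['b'] = [12, 12, 11]

{'a': [12, 11], 'b': [12, 12, 11]}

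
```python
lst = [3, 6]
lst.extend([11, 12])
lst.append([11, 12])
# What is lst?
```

After line 1: lst = [3, 6]
After line 2 (extend unpacks [11, 12]): lst = [3, 6, 11, 12]
After line 3 (append adds [11, 12] as single element): lst = [3, 6, 11, 12, [11, 12]]

[3, 6, 11, 12, [11, 12]]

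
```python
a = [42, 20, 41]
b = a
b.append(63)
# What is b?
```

After line 1: a = [42, 20, 41]
After line 2 (b = a is an alias, same object): a = [42, 20, 41], b = [42, 20, 41]
After line 3 (b.append mutates the shared list): a = [42, 20, 41, 63], b = [42, 20, 41, 63]

[42, 20, 41, 63]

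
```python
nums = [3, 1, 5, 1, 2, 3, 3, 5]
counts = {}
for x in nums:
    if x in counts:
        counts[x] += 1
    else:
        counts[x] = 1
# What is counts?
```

Initial: counts = {}, nums = [3, 1, 5, 1, 2, 3, 3, 5]
See 3: counts = {3: 1}
See 1: counts = {3: 1, 1: 1}
See 5: counts = {3: 1, 1: 1, 5: 1}
See 1: counts = {3: 1, 1: 2, 5: 1}
See 2: counts = {3: 1, 1: 2, 5: 1, 2: 1}
See 3: counts = {3: 2, 1: 2, 5: 1, 2: 1}
See 3: counts = {3: 3, 1: 2, 5: 1, 2: 1}
See 5: counts = {3: 3, 1: 2, 5: 2, 2: 1}

{3: 3, 1: 2, 5: 2, 2: 1}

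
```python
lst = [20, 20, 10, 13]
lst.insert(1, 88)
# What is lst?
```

[20, 88, 20, 10, 13]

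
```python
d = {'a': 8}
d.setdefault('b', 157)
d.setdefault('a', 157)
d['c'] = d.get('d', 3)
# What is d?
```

After line 1: d = {'a': 8}
After line 2 (setdefault adds 'b'=157): d = {'a': 8, 'b': 157}
After line 3 (setdefault 'a' no-op, already exists): d = {'a': 8, 'b': 157}
After line 4 (get('d', 3) returns default since 'd' not in d): d = {'a': 8, 'b': 157, 'c': 3}

{'a': 8, 'b': 157, 'c': 3}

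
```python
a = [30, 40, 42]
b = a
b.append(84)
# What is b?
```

After line 1: a = [30, 40, 42]
After line 2 (b = a is an alias, same object): a = [30, 40, 42], b = [30, 40, 42]
After line 3 (b.append mutates the shared list): a = [30, 40, 42, 84], b = [30, 40, 42, 84]

[30, 40, 42, 84]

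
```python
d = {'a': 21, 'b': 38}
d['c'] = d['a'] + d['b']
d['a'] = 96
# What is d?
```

After line 1: d = {'a': 21, 'b': 38}
After line 2 (d['c'] = 21 + 38): d = {'a': 21, 'b': 38, 'c': 59}
After line 3: d = {'a': 96, 'b': 38, 'c': 59}

{'a': 96, 'b': 38, 'c': 59}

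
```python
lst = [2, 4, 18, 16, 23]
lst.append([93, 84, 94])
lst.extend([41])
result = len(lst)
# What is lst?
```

After line 1: lst = [2, 4, 18, 16, 23]
After line 2 (append adds [93, 84, 94] as single element): lst = [2, 4, 18, 16, 23, [93, 84, 94]]
After line 3 (extend unpacks [41], adds 41): lst = [2, 4, 18, 16, 23, [93, 84, 94], 41]
After line 4: result = len(lst) = 7

[2, 4, 18, 16, 23, [93, 84, 94], 41]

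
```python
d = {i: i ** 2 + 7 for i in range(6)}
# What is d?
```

{0: 7, 1: 8, 2: 11, 3: 16, 4: 23, 5: 32}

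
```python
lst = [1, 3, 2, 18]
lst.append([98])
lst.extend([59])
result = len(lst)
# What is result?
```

After line 1: lst = [1, 3, 2, 18]
After line 2 (append adds [98] as single element): lst = [1, 3, 2, 18, [98]]
After line 3 (extend unpacks [59], adds 59): lst = [1, 3, 2, 18, [98], 59]
After line 4: result = len(lst) = 6

6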